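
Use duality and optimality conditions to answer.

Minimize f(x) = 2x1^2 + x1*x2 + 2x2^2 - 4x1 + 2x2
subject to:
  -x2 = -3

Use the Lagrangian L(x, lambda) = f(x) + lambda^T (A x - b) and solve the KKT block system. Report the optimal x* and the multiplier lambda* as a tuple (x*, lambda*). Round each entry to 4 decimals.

Form the Lagrangian:
  L(x, lambda) = (1/2) x^T Q x + c^T x + lambda^T (A x - b)
Stationarity (grad_x L = 0): Q x + c + A^T lambda = 0.
Primal feasibility: A x = b.

This gives the KKT block system:
  [ Q   A^T ] [ x     ]   [-c ]
  [ A    0  ] [ lambda ] = [ b ]

Solving the linear system:
  x*      = (0.25, 3)
  lambda* = (14.25)
  f(x*)   = 23.875

x* = (0.25, 3), lambda* = (14.25)


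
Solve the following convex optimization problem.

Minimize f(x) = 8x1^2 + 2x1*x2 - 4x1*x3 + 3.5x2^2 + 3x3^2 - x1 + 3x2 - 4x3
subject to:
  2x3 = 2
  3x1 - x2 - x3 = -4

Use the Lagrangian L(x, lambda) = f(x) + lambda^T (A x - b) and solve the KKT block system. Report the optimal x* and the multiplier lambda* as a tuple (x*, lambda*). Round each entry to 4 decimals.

Form the Lagrangian:
  L(x, lambda) = (1/2) x^T Q x + c^T x + lambda^T (A x - b)
Stationarity (grad_x L = 0): Q x + c + A^T lambda = 0.
Primal feasibility: A x = b.

This gives the KKT block system:
  [ Q   A^T ] [ x     ]   [-c ]
  [ A    0  ] [ lambda ] = [ b ]

Solving the linear system:
  x*      = (-0.8022, 0.5934, 1)
  lambda* = (0.1703, 5.5495)
  f(x*)   = 10.2198

x* = (-0.8022, 0.5934, 1), lambda* = (0.1703, 5.5495)


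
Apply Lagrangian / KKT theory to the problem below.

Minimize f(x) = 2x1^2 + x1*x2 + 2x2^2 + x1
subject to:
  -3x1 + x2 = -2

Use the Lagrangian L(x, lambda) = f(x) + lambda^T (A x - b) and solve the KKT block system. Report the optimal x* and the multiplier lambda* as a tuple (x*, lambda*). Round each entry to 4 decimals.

Form the Lagrangian:
  L(x, lambda) = (1/2) x^T Q x + c^T x + lambda^T (A x - b)
Stationarity (grad_x L = 0): Q x + c + A^T lambda = 0.
Primal feasibility: A x = b.

This gives the KKT block system:
  [ Q   A^T ] [ x     ]   [-c ]
  [ A    0  ] [ lambda ] = [ b ]

Solving the linear system:
  x*      = (0.5435, -0.3696)
  lambda* = (0.9348)
  f(x*)   = 1.2065

x* = (0.5435, -0.3696), lambda* = (0.9348)


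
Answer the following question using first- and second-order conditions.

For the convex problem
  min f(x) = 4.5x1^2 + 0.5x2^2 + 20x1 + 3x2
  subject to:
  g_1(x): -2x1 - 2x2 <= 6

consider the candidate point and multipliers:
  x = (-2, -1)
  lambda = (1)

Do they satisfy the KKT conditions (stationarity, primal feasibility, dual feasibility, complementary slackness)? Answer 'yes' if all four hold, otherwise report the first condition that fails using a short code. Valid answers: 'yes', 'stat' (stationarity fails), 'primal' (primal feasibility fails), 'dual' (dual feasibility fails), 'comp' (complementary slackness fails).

Gradient of f: grad f(x) = Q x + c = (2, 2)
Constraint values g_i(x) = a_i^T x - b_i:
  g_1((-2, -1)) = 0
Stationarity residual: grad f(x) + sum_i lambda_i a_i = (0, 0)
  -> stationarity OK
Primal feasibility (all g_i <= 0): OK
Dual feasibility (all lambda_i >= 0): OK
Complementary slackness (lambda_i * g_i(x) = 0 for all i): OK

Verdict: yes, KKT holds.

yes


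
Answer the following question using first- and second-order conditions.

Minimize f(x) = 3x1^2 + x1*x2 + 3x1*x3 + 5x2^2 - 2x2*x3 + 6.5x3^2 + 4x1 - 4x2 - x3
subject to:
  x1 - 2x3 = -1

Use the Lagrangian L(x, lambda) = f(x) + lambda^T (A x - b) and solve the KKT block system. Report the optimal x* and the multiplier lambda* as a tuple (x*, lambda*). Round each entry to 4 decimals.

Form the Lagrangian:
  L(x, lambda) = (1/2) x^T Q x + c^T x + lambda^T (A x - b)
Stationarity (grad_x L = 0): Q x + c + A^T lambda = 0.
Primal feasibility: A x = b.

This gives the KKT block system:
  [ Q   A^T ] [ x     ]   [-c ]
  [ A    0  ] [ lambda ] = [ b ]

Solving the linear system:
  x*      = (-0.6735, 0.5, 0.1633)
  lambda* = (-0.949)
  f(x*)   = -2.9031

x* = (-0.6735, 0.5, 0.1633), lambda* = (-0.949)


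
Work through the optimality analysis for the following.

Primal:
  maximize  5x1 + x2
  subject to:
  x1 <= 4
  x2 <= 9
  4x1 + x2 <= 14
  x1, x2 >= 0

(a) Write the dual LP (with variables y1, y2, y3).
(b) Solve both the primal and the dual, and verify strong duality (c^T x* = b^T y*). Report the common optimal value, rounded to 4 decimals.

The standard primal-dual pair for 'max c^T x s.t. A x <= b, x >= 0' is:
  Dual:  min b^T y  s.t.  A^T y >= c,  y >= 0.

So the dual LP is:
  minimize  4y1 + 9y2 + 14y3
  subject to:
    y1 + 4y3 >= 5
    y2 + y3 >= 1
    y1, y2, y3 >= 0

Solving the primal: x* = (3.5, 0).
  primal value c^T x* = 17.5.
Solving the dual: y* = (0, 0, 1.25).
  dual value b^T y* = 17.5.
Strong duality: c^T x* = b^T y*. Confirmed.

17.5


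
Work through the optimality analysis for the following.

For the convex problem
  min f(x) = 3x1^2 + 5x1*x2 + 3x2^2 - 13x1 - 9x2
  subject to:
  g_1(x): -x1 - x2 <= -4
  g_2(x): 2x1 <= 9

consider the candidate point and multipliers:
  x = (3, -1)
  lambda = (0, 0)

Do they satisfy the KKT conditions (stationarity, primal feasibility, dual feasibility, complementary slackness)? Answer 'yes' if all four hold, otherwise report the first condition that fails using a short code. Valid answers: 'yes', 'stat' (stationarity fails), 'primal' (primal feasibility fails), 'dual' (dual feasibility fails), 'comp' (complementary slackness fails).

Gradient of f: grad f(x) = Q x + c = (0, 0)
Constraint values g_i(x) = a_i^T x - b_i:
  g_1((3, -1)) = 2
  g_2((3, -1)) = -3
Stationarity residual: grad f(x) + sum_i lambda_i a_i = (0, 0)
  -> stationarity OK
Primal feasibility (all g_i <= 0): FAILS
Dual feasibility (all lambda_i >= 0): OK
Complementary slackness (lambda_i * g_i(x) = 0 for all i): OK

Verdict: the first failing condition is primal_feasibility -> primal.

primal


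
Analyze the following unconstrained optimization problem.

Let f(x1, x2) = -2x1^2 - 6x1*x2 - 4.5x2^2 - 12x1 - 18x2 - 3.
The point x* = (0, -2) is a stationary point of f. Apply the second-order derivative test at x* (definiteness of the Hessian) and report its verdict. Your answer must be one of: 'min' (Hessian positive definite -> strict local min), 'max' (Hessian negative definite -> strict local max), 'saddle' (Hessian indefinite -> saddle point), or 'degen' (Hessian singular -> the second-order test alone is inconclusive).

Compute the Hessian H = grad^2 f:
  H = [[-4, -6], [-6, -9]]
Verify stationarity: grad f(x*) = H x* + g = (0, 0).
Eigenvalues of H: -13, 0.
H has a zero eigenvalue (singular; negative semidefinite but not definite), so H is neither positive definite, negative definite, nor indefinite. The second-order test alone is inconclusive -> degen.
(Indeed, f is constant along the null direction of H through x*, so x* is not a strict local extremum.)

degen


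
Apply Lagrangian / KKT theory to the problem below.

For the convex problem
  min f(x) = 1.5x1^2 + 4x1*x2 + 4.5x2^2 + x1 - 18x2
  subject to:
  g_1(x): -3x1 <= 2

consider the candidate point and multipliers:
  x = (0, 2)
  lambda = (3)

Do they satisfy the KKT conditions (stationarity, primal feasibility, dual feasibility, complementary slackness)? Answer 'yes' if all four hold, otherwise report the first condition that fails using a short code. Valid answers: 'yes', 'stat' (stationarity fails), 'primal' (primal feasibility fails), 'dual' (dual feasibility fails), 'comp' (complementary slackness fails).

Gradient of f: grad f(x) = Q x + c = (9, 0)
Constraint values g_i(x) = a_i^T x - b_i:
  g_1((0, 2)) = -2
Stationarity residual: grad f(x) + sum_i lambda_i a_i = (0, 0)
  -> stationarity OK
Primal feasibility (all g_i <= 0): OK
Dual feasibility (all lambda_i >= 0): OK
Complementary slackness (lambda_i * g_i(x) = 0 for all i): FAILS

Verdict: the first failing condition is complementary_slackness -> comp.

comp


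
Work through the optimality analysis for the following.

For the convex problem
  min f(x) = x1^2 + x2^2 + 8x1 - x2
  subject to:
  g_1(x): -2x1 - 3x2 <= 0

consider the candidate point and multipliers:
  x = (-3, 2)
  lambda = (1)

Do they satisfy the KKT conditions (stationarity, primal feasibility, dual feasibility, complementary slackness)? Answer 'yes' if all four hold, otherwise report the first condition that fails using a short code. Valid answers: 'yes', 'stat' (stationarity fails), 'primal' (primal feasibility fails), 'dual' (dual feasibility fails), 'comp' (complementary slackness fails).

Gradient of f: grad f(x) = Q x + c = (2, 3)
Constraint values g_i(x) = a_i^T x - b_i:
  g_1((-3, 2)) = 0
Stationarity residual: grad f(x) + sum_i lambda_i a_i = (0, 0)
  -> stationarity OK
Primal feasibility (all g_i <= 0): OK
Dual feasibility (all lambda_i >= 0): OK
Complementary slackness (lambda_i * g_i(x) = 0 for all i): OK

Verdict: yes, KKT holds.

yes


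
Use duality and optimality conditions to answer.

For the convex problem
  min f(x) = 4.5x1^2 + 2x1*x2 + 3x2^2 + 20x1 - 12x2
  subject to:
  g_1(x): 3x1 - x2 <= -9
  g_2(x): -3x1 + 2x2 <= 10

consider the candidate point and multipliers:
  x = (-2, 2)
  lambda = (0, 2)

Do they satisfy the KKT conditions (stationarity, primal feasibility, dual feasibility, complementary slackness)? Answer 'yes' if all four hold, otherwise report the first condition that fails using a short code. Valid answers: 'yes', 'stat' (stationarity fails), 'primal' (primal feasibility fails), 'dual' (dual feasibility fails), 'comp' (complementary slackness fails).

Gradient of f: grad f(x) = Q x + c = (6, -4)
Constraint values g_i(x) = a_i^T x - b_i:
  g_1((-2, 2)) = 1
  g_2((-2, 2)) = 0
Stationarity residual: grad f(x) + sum_i lambda_i a_i = (0, 0)
  -> stationarity OK
Primal feasibility (all g_i <= 0): FAILS
Dual feasibility (all lambda_i >= 0): OK
Complementary slackness (lambda_i * g_i(x) = 0 for all i): OK

Verdict: the first failing condition is primal_feasibility -> primal.

primal


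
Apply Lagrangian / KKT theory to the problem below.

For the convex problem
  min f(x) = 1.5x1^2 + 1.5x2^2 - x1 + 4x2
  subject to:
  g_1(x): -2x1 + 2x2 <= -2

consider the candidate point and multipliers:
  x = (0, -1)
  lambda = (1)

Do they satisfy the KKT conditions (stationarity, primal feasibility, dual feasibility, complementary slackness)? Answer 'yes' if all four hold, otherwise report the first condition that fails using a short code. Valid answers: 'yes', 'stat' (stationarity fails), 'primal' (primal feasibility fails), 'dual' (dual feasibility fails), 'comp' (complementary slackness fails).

Gradient of f: grad f(x) = Q x + c = (-1, 1)
Constraint values g_i(x) = a_i^T x - b_i:
  g_1((0, -1)) = 0
Stationarity residual: grad f(x) + sum_i lambda_i a_i = (-3, 3)
  -> stationarity FAILS
Primal feasibility (all g_i <= 0): OK
Dual feasibility (all lambda_i >= 0): OK
Complementary slackness (lambda_i * g_i(x) = 0 for all i): OK

Verdict: the first failing condition is stationarity -> stat.

stat


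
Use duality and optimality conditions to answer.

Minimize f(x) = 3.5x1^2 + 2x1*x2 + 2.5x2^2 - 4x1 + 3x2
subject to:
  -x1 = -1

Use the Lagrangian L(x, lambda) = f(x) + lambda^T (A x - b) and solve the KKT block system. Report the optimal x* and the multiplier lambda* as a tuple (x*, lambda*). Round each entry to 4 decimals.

Form the Lagrangian:
  L(x, lambda) = (1/2) x^T Q x + c^T x + lambda^T (A x - b)
Stationarity (grad_x L = 0): Q x + c + A^T lambda = 0.
Primal feasibility: A x = b.

This gives the KKT block system:
  [ Q   A^T ] [ x     ]   [-c ]
  [ A    0  ] [ lambda ] = [ b ]

Solving the linear system:
  x*      = (1, -1)
  lambda* = (1)
  f(x*)   = -3

x* = (1, -1), lambda* = (1)


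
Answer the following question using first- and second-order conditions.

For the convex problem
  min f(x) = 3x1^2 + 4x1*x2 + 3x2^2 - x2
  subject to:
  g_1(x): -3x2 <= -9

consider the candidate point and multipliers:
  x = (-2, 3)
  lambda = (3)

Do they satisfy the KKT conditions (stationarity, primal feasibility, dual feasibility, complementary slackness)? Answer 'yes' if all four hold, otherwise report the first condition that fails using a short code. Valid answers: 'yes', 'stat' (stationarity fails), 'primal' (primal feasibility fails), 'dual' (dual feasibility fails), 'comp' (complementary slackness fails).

Gradient of f: grad f(x) = Q x + c = (0, 9)
Constraint values g_i(x) = a_i^T x - b_i:
  g_1((-2, 3)) = 0
Stationarity residual: grad f(x) + sum_i lambda_i a_i = (0, 0)
  -> stationarity OK
Primal feasibility (all g_i <= 0): OK
Dual feasibility (all lambda_i >= 0): OK
Complementary slackness (lambda_i * g_i(x) = 0 for all i): OK

Verdict: yes, KKT holds.

yes


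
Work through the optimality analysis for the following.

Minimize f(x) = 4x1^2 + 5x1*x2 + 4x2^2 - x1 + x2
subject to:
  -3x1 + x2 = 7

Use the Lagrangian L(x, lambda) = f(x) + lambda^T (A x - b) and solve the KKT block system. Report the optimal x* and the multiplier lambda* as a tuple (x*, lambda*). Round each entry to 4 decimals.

Form the Lagrangian:
  L(x, lambda) = (1/2) x^T Q x + c^T x + lambda^T (A x - b)
Stationarity (grad_x L = 0): Q x + c + A^T lambda = 0.
Primal feasibility: A x = b.

This gives the KKT block system:
  [ Q   A^T ] [ x     ]   [-c ]
  [ A    0  ] [ lambda ] = [ b ]

Solving the linear system:
  x*      = (-1.8636, 1.4091)
  lambda* = (-2.9545)
  f(x*)   = 11.9773

x* = (-1.8636, 1.4091), lambda* = (-2.9545)


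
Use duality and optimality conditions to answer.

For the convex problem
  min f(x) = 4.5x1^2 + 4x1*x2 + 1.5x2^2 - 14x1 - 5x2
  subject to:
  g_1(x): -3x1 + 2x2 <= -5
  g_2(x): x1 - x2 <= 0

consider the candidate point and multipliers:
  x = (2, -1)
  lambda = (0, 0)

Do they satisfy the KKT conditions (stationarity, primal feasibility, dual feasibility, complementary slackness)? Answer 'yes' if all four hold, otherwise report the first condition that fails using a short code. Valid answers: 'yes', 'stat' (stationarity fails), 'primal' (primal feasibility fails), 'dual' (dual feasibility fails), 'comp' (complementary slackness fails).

Gradient of f: grad f(x) = Q x + c = (0, 0)
Constraint values g_i(x) = a_i^T x - b_i:
  g_1((2, -1)) = -3
  g_2((2, -1)) = 3
Stationarity residual: grad f(x) + sum_i lambda_i a_i = (0, 0)
  -> stationarity OK
Primal feasibility (all g_i <= 0): FAILS
Dual feasibility (all lambda_i >= 0): OK
Complementary slackness (lambda_i * g_i(x) = 0 for all i): OK

Verdict: the first failing condition is primal_feasibility -> primal.

primal


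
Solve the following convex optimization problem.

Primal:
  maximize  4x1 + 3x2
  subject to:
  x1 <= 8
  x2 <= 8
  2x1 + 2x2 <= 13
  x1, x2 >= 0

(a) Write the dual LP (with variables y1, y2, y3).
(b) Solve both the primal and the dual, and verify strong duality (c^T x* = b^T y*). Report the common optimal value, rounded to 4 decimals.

The standard primal-dual pair for 'max c^T x s.t. A x <= b, x >= 0' is:
  Dual:  min b^T y  s.t.  A^T y >= c,  y >= 0.

So the dual LP is:
  minimize  8y1 + 8y2 + 13y3
  subject to:
    y1 + 2y3 >= 4
    y2 + 2y3 >= 3
    y1, y2, y3 >= 0

Solving the primal: x* = (6.5, 0).
  primal value c^T x* = 26.
Solving the dual: y* = (0, 0, 2).
  dual value b^T y* = 26.
Strong duality: c^T x* = b^T y*. Confirmed.

26


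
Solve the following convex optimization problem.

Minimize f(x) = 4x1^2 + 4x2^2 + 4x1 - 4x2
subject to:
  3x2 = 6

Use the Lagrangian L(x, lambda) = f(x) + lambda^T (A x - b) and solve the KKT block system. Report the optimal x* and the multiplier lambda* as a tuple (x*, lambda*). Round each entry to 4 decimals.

Form the Lagrangian:
  L(x, lambda) = (1/2) x^T Q x + c^T x + lambda^T (A x - b)
Stationarity (grad_x L = 0): Q x + c + A^T lambda = 0.
Primal feasibility: A x = b.

This gives the KKT block system:
  [ Q   A^T ] [ x     ]   [-c ]
  [ A    0  ] [ lambda ] = [ b ]

Solving the linear system:
  x*      = (-0.5, 2)
  lambda* = (-4)
  f(x*)   = 7

x* = (-0.5, 2), lambda* = (-4)


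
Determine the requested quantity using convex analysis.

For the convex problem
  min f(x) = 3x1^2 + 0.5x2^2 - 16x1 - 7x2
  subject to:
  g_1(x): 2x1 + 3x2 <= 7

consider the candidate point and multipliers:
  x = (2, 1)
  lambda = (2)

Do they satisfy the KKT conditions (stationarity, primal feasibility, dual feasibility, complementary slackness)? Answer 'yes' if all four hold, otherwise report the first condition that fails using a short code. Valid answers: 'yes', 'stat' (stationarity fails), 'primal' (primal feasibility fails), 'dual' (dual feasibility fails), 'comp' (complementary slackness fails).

Gradient of f: grad f(x) = Q x + c = (-4, -6)
Constraint values g_i(x) = a_i^T x - b_i:
  g_1((2, 1)) = 0
Stationarity residual: grad f(x) + sum_i lambda_i a_i = (0, 0)
  -> stationarity OK
Primal feasibility (all g_i <= 0): OK
Dual feasibility (all lambda_i >= 0): OK
Complementary slackness (lambda_i * g_i(x) = 0 for all i): OK

Verdict: yes, KKT holds.

yes


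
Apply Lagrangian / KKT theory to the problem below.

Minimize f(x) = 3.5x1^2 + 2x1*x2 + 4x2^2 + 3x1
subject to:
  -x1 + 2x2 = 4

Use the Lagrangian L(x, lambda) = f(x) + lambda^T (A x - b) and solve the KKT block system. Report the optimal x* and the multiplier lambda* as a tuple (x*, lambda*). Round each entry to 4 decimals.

Form the Lagrangian:
  L(x, lambda) = (1/2) x^T Q x + c^T x + lambda^T (A x - b)
Stationarity (grad_x L = 0): Q x + c + A^T lambda = 0.
Primal feasibility: A x = b.

This gives the KKT block system:
  [ Q   A^T ] [ x     ]   [-c ]
  [ A    0  ] [ lambda ] = [ b ]

Solving the linear system:
  x*      = (-1.3636, 1.3182)
  lambda* = (-3.9091)
  f(x*)   = 5.7727

x* = (-1.3636, 1.3182), lambda* = (-3.9091)


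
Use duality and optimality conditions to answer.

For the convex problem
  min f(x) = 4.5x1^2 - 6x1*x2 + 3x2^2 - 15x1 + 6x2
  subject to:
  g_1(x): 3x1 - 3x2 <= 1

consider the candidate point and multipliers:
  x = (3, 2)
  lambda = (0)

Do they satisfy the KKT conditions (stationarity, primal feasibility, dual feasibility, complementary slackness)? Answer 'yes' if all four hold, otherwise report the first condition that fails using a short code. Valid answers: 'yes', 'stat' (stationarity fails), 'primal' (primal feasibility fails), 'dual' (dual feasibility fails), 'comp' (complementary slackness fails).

Gradient of f: grad f(x) = Q x + c = (0, 0)
Constraint values g_i(x) = a_i^T x - b_i:
  g_1((3, 2)) = 2
Stationarity residual: grad f(x) + sum_i lambda_i a_i = (0, 0)
  -> stationarity OK
Primal feasibility (all g_i <= 0): FAILS
Dual feasibility (all lambda_i >= 0): OK
Complementary slackness (lambda_i * g_i(x) = 0 for all i): OK

Verdict: the first failing condition is primal_feasibility -> primal.

primal


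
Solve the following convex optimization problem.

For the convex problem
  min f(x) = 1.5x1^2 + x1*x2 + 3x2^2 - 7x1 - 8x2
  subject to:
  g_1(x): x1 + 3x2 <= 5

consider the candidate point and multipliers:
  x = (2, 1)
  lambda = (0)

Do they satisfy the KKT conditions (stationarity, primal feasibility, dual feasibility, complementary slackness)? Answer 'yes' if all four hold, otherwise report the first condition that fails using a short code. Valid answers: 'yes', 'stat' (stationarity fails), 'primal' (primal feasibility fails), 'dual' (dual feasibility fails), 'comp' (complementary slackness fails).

Gradient of f: grad f(x) = Q x + c = (0, 0)
Constraint values g_i(x) = a_i^T x - b_i:
  g_1((2, 1)) = 0
Stationarity residual: grad f(x) + sum_i lambda_i a_i = (0, 0)
  -> stationarity OK
Primal feasibility (all g_i <= 0): OK
Dual feasibility (all lambda_i >= 0): OK
Complementary slackness (lambda_i * g_i(x) = 0 for all i): OK

Verdict: yes, KKT holds.

yes


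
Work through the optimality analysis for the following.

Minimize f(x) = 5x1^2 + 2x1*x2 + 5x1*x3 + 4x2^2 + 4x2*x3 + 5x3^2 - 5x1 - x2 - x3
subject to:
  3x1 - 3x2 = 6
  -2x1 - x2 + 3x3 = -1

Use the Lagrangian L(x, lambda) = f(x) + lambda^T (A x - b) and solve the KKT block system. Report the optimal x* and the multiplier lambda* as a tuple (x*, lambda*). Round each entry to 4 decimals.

Form the Lagrangian:
  L(x, lambda) = (1/2) x^T Q x + c^T x + lambda^T (A x - b)
Stationarity (grad_x L = 0): Q x + c + A^T lambda = 0.
Primal feasibility: A x = b.

This gives the KKT block system:
  [ Q   A^T ] [ x     ]   [-c ]
  [ A    0  ] [ lambda ] = [ b ]

Solving the linear system:
  x*      = (1.08, -0.92, 0.08)
  lambda* = (-1.7911, -0.5067)
  f(x*)   = 2.84

x* = (1.08, -0.92, 0.08), lambda* = (-1.7911, -0.5067)


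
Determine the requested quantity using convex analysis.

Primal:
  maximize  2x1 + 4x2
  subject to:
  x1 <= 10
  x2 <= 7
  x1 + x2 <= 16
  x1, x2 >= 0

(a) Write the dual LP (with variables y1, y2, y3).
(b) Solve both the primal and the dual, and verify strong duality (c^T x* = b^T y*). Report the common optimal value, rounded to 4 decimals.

The standard primal-dual pair for 'max c^T x s.t. A x <= b, x >= 0' is:
  Dual:  min b^T y  s.t.  A^T y >= c,  y >= 0.

So the dual LP is:
  minimize  10y1 + 7y2 + 16y3
  subject to:
    y1 + y3 >= 2
    y2 + y3 >= 4
    y1, y2, y3 >= 0

Solving the primal: x* = (9, 7).
  primal value c^T x* = 46.
Solving the dual: y* = (0, 2, 2).
  dual value b^T y* = 46.
Strong duality: c^T x* = b^T y*. Confirmed.

46


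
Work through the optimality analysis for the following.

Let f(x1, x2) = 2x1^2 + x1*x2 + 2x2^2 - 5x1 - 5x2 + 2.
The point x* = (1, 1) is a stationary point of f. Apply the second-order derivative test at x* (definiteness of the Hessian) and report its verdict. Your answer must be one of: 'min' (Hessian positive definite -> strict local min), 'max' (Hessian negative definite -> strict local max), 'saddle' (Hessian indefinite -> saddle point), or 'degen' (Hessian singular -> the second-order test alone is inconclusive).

Compute the Hessian H = grad^2 f:
  H = [[4, 1], [1, 4]]
Verify stationarity: grad f(x*) = H x* + g = (0, 0).
Eigenvalues of H: 3, 5.
Both eigenvalues > 0, so H is positive definite -> x* is a strict local min.

min


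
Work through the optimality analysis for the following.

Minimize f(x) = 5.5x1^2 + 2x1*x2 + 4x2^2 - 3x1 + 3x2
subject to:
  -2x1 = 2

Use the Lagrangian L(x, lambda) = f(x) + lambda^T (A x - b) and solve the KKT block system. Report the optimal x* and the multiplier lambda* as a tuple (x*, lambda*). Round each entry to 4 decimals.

Form the Lagrangian:
  L(x, lambda) = (1/2) x^T Q x + c^T x + lambda^T (A x - b)
Stationarity (grad_x L = 0): Q x + c + A^T lambda = 0.
Primal feasibility: A x = b.

This gives the KKT block system:
  [ Q   A^T ] [ x     ]   [-c ]
  [ A    0  ] [ lambda ] = [ b ]

Solving the linear system:
  x*      = (-1, -0.125)
  lambda* = (-7.125)
  f(x*)   = 8.4375

x* = (-1, -0.125), lambda* = (-7.125)


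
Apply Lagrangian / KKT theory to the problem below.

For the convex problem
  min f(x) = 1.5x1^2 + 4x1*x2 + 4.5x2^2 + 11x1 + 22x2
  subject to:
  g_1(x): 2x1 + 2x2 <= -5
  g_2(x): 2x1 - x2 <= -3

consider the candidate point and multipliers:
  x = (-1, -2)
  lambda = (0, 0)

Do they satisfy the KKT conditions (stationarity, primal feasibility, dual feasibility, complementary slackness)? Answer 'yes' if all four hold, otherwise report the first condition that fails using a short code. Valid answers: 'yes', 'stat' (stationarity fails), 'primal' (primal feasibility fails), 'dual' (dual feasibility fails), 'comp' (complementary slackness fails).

Gradient of f: grad f(x) = Q x + c = (0, 0)
Constraint values g_i(x) = a_i^T x - b_i:
  g_1((-1, -2)) = -1
  g_2((-1, -2)) = 3
Stationarity residual: grad f(x) + sum_i lambda_i a_i = (0, 0)
  -> stationarity OK
Primal feasibility (all g_i <= 0): FAILS
Dual feasibility (all lambda_i >= 0): OK
Complementary slackness (lambda_i * g_i(x) = 0 for all i): OK

Verdict: the first failing condition is primal_feasibility -> primal.

primal


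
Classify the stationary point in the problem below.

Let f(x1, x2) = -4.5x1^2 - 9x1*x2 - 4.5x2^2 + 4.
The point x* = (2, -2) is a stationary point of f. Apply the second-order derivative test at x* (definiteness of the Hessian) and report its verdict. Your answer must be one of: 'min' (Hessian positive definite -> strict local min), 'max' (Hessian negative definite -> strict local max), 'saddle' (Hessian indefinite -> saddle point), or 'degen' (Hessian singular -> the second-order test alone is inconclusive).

Compute the Hessian H = grad^2 f:
  H = [[-9, -9], [-9, -9]]
Verify stationarity: grad f(x*) = H x* + g = (0, 0).
Eigenvalues of H: -18, 0.
H has a zero eigenvalue (singular; negative semidefinite but not definite), so H is neither positive definite, negative definite, nor indefinite. The second-order test alone is inconclusive -> degen.
(Indeed, f is constant along the null direction of H through x*, so x* is not a strict local extremum.)

degen


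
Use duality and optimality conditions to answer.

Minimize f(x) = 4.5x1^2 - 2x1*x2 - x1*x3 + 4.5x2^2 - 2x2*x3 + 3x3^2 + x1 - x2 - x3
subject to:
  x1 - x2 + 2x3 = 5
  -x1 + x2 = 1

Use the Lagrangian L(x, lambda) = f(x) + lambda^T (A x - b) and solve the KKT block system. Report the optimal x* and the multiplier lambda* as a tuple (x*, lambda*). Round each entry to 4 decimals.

Form the Lagrangian:
  L(x, lambda) = (1/2) x^T Q x + c^T x + lambda^T (A x - b)
Stationarity (grad_x L = 0): Q x + c + A^T lambda = 0.
Primal feasibility: A x = b.

This gives the KKT block system:
  [ Q   A^T ] [ x     ]   [-c ]
  [ A    0  ] [ lambda ] = [ b ]

Solving the linear system:
  x*      = (0.1429, 1.1429, 3)
  lambda* = (-7.2857, -10.2857)
  f(x*)   = 21.3571

x* = (0.1429, 1.1429, 3), lambda* = (-7.2857, -10.2857)


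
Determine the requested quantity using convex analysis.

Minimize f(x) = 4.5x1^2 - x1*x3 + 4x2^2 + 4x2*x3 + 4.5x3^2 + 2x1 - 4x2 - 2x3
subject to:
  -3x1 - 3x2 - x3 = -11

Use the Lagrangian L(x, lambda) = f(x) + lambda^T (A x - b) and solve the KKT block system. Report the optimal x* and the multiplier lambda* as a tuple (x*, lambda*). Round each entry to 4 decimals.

Form the Lagrangian:
  L(x, lambda) = (1/2) x^T Q x + c^T x + lambda^T (A x - b)
Stationarity (grad_x L = 0): Q x + c + A^T lambda = 0.
Primal feasibility: A x = b.

This gives the KKT block system:
  [ Q   A^T ] [ x     ]   [-c ]
  [ A    0  ] [ lambda ] = [ b ]

Solving the linear system:
  x*      = (1.3523, 2.3636, -0.1477)
  lambda* = (4.7727)
  f(x*)   = 23.0227

x* = (1.3523, 2.3636, -0.1477), lambda* = (4.7727)


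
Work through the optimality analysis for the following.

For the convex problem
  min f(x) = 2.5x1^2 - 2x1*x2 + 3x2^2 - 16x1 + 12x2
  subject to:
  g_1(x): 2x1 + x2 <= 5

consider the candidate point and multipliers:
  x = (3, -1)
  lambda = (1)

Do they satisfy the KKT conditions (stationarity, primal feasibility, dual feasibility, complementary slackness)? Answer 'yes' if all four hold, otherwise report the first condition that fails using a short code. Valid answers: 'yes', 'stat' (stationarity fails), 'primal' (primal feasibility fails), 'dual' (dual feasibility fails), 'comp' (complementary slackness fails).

Gradient of f: grad f(x) = Q x + c = (1, 0)
Constraint values g_i(x) = a_i^T x - b_i:
  g_1((3, -1)) = 0
Stationarity residual: grad f(x) + sum_i lambda_i a_i = (3, 1)
  -> stationarity FAILS
Primal feasibility (all g_i <= 0): OK
Dual feasibility (all lambda_i >= 0): OK
Complementary slackness (lambda_i * g_i(x) = 0 for all i): OK

Verdict: the first failing condition is stationarity -> stat.

stat


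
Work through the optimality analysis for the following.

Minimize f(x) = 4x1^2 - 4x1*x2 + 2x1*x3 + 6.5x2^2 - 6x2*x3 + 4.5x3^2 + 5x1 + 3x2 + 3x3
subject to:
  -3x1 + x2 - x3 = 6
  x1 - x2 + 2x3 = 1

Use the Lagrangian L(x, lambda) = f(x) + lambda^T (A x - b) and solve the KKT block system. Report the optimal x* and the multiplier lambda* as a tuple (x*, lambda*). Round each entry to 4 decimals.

Form the Lagrangian:
  L(x, lambda) = (1/2) x^T Q x + c^T x + lambda^T (A x - b)
Stationarity (grad_x L = 0): Q x + c + A^T lambda = 0.
Primal feasibility: A x = b.

This gives the KKT block system:
  [ Q   A^T ] [ x     ]   [-c ]
  [ A    0  ] [ lambda ] = [ b ]

Solving the linear system:
  x*      = (-2.7327, -0.6636, 1.5346)
  lambda* = (-7.5207, -11.424)
  f(x*)   = 22.7488

x* = (-2.7327, -0.6636, 1.5346), lambda* = (-7.5207, -11.424)


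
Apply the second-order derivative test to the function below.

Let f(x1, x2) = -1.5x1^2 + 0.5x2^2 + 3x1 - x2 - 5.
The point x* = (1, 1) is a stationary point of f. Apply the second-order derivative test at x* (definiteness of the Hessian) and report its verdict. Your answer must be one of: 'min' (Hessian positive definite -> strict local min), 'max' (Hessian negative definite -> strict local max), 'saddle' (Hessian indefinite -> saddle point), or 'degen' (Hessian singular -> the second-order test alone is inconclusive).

Compute the Hessian H = grad^2 f:
  H = [[-3, 0], [0, 1]]
Verify stationarity: grad f(x*) = H x* + g = (0, 0).
Eigenvalues of H: -3, 1.
Eigenvalues have mixed signs, so H is indefinite -> x* is a saddle point.

saddle


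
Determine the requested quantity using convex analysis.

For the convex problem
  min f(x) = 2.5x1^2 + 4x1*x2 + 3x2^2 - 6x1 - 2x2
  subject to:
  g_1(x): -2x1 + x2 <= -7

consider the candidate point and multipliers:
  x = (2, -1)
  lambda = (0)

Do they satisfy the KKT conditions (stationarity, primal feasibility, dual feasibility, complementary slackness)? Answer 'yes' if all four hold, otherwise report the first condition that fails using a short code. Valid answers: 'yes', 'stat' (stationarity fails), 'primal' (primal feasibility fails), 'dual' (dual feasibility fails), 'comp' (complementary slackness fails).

Gradient of f: grad f(x) = Q x + c = (0, 0)
Constraint values g_i(x) = a_i^T x - b_i:
  g_1((2, -1)) = 2
Stationarity residual: grad f(x) + sum_i lambda_i a_i = (0, 0)
  -> stationarity OK
Primal feasibility (all g_i <= 0): FAILS
Dual feasibility (all lambda_i >= 0): OK
Complementary slackness (lambda_i * g_i(x) = 0 for all i): OK

Verdict: the first failing condition is primal_feasibility -> primal.

primal


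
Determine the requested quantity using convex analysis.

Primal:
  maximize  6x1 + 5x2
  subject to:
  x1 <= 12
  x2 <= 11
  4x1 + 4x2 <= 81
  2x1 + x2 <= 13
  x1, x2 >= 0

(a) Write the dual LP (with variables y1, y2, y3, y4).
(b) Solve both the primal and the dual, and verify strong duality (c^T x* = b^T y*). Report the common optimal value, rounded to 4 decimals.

The standard primal-dual pair for 'max c^T x s.t. A x <= b, x >= 0' is:
  Dual:  min b^T y  s.t.  A^T y >= c,  y >= 0.

So the dual LP is:
  minimize  12y1 + 11y2 + 81y3 + 13y4
  subject to:
    y1 + 4y3 + 2y4 >= 6
    y2 + 4y3 + y4 >= 5
    y1, y2, y3, y4 >= 0

Solving the primal: x* = (1, 11).
  primal value c^T x* = 61.
Solving the dual: y* = (0, 2, 0, 3).
  dual value b^T y* = 61.
Strong duality: c^T x* = b^T y*. Confirmed.

61


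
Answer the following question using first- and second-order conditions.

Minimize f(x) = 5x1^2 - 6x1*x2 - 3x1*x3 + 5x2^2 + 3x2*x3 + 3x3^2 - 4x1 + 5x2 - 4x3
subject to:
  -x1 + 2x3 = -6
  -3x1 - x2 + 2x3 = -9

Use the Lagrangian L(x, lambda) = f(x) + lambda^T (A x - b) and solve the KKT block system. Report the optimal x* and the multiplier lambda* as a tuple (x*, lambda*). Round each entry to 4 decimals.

Form the Lagrangian:
  L(x, lambda) = (1/2) x^T Q x + c^T x + lambda^T (A x - b)
Stationarity (grad_x L = 0): Q x + c + A^T lambda = 0.
Primal feasibility: A x = b.

This gives the KKT block system:
  [ Q   A^T ] [ x     ]   [-c ]
  [ A    0  ] [ lambda ] = [ b ]

Solving the linear system:
  x*      = (1.0752, 0.8496, -2.4624)
  lambda* = (10.0677, -0.3421)
  f(x*)   = 33.562

x* = (1.0752, 0.8496, -2.4624), lambda* = (10.0677, -0.3421)


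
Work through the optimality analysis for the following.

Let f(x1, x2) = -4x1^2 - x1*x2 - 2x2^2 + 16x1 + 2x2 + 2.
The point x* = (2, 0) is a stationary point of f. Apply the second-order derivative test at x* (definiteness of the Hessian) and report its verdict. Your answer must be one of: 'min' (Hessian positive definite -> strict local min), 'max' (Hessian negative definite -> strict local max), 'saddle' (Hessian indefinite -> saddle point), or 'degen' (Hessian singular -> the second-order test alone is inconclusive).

Compute the Hessian H = grad^2 f:
  H = [[-8, -1], [-1, -4]]
Verify stationarity: grad f(x*) = H x* + g = (0, 0).
Eigenvalues of H: -8.2361, -3.7639.
Both eigenvalues < 0, so H is negative definite -> x* is a strict local max.

max


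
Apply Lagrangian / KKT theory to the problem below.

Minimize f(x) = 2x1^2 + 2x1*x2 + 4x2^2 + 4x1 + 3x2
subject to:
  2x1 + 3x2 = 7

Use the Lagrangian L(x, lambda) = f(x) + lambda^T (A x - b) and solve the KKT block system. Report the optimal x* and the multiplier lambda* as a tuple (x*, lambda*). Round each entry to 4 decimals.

Form the Lagrangian:
  L(x, lambda) = (1/2) x^T Q x + c^T x + lambda^T (A x - b)
Stationarity (grad_x L = 0): Q x + c + A^T lambda = 0.
Primal feasibility: A x = b.

This gives the KKT block system:
  [ Q   A^T ] [ x     ]   [-c ]
  [ A    0  ] [ lambda ] = [ b ]

Solving the linear system:
  x*      = (1.1818, 1.5455)
  lambda* = (-5.9091)
  f(x*)   = 25.3636

x* = (1.1818, 1.5455), lambda* = (-5.9091)


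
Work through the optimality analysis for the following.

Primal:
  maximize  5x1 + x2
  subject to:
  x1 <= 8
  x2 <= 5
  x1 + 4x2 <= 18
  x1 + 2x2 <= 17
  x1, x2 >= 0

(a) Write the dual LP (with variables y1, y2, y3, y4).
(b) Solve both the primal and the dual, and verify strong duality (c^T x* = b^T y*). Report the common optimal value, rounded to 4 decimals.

The standard primal-dual pair for 'max c^T x s.t. A x <= b, x >= 0' is:
  Dual:  min b^T y  s.t.  A^T y >= c,  y >= 0.

So the dual LP is:
  minimize  8y1 + 5y2 + 18y3 + 17y4
  subject to:
    y1 + y3 + y4 >= 5
    y2 + 4y3 + 2y4 >= 1
    y1, y2, y3, y4 >= 0

Solving the primal: x* = (8, 2.5).
  primal value c^T x* = 42.5.
Solving the dual: y* = (4.75, 0, 0.25, 0).
  dual value b^T y* = 42.5.
Strong duality: c^T x* = b^T y*. Confirmed.

42.5


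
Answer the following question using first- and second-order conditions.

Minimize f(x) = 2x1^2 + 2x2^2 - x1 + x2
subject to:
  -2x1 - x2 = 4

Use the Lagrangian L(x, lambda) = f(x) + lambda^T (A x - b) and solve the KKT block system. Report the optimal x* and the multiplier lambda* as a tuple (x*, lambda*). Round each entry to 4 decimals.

Form the Lagrangian:
  L(x, lambda) = (1/2) x^T Q x + c^T x + lambda^T (A x - b)
Stationarity (grad_x L = 0): Q x + c + A^T lambda = 0.
Primal feasibility: A x = b.

This gives the KKT block system:
  [ Q   A^T ] [ x     ]   [-c ]
  [ A    0  ] [ lambda ] = [ b ]

Solving the linear system:
  x*      = (-1.45, -1.1)
  lambda* = (-3.4)
  f(x*)   = 6.975

x* = (-1.45, -1.1), lambda* = (-3.4)


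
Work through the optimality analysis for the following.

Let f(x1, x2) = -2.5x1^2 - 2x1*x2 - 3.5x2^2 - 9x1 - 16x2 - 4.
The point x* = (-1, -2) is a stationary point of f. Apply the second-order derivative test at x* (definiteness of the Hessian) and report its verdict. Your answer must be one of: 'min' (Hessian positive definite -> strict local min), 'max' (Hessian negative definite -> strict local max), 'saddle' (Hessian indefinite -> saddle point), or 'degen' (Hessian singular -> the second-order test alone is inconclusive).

Compute the Hessian H = grad^2 f:
  H = [[-5, -2], [-2, -7]]
Verify stationarity: grad f(x*) = H x* + g = (0, 0).
Eigenvalues of H: -8.2361, -3.7639.
Both eigenvalues < 0, so H is negative definite -> x* is a strict local max.

max


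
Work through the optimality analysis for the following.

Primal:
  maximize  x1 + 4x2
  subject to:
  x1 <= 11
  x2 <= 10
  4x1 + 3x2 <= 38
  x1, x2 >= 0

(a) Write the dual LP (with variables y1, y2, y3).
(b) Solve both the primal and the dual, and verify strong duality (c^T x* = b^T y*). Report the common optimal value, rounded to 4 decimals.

The standard primal-dual pair for 'max c^T x s.t. A x <= b, x >= 0' is:
  Dual:  min b^T y  s.t.  A^T y >= c,  y >= 0.

So the dual LP is:
  minimize  11y1 + 10y2 + 38y3
  subject to:
    y1 + 4y3 >= 1
    y2 + 3y3 >= 4
    y1, y2, y3 >= 0

Solving the primal: x* = (2, 10).
  primal value c^T x* = 42.
Solving the dual: y* = (0, 3.25, 0.25).
  dual value b^T y* = 42.
Strong duality: c^T x* = b^T y*. Confirmed.

42


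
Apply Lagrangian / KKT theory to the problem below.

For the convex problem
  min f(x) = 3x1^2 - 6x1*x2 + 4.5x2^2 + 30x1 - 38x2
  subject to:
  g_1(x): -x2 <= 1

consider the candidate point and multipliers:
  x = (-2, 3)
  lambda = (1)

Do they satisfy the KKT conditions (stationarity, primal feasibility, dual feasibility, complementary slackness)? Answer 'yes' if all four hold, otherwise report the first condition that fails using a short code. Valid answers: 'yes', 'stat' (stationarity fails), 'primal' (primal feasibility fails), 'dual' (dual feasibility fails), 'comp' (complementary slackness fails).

Gradient of f: grad f(x) = Q x + c = (0, 1)
Constraint values g_i(x) = a_i^T x - b_i:
  g_1((-2, 3)) = -4
Stationarity residual: grad f(x) + sum_i lambda_i a_i = (0, 0)
  -> stationarity OK
Primal feasibility (all g_i <= 0): OK
Dual feasibility (all lambda_i >= 0): OK
Complementary slackness (lambda_i * g_i(x) = 0 for all i): FAILS

Verdict: the first failing condition is complementary_slackness -> comp.

comp


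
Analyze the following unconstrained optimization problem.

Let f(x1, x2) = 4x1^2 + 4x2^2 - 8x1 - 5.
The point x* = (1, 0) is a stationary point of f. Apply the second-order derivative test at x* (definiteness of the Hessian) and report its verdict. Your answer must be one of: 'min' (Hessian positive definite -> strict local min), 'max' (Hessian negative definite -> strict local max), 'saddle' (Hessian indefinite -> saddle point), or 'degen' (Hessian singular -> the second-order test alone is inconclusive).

Compute the Hessian H = grad^2 f:
  H = [[8, 0], [0, 8]]
Verify stationarity: grad f(x*) = H x* + g = (0, 0).
Eigenvalues of H: 8, 8.
Both eigenvalues > 0, so H is positive definite -> x* is a strict local min.

min


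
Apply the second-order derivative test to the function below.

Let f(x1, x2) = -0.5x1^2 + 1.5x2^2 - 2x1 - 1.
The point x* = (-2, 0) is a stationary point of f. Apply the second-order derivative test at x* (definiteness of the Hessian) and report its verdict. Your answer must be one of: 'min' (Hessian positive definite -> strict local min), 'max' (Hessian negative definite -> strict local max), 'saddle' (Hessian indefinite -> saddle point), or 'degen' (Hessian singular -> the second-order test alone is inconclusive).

Compute the Hessian H = grad^2 f:
  H = [[-1, 0], [0, 3]]
Verify stationarity: grad f(x*) = H x* + g = (0, 0).
Eigenvalues of H: -1, 3.
Eigenvalues have mixed signs, so H is indefinite -> x* is a saddle point.

saddle


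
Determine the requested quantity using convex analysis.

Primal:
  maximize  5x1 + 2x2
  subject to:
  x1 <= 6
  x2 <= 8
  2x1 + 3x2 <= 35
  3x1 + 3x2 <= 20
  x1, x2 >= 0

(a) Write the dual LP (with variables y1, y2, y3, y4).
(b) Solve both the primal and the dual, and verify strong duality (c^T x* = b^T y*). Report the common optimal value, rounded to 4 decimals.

The standard primal-dual pair for 'max c^T x s.t. A x <= b, x >= 0' is:
  Dual:  min b^T y  s.t.  A^T y >= c,  y >= 0.

So the dual LP is:
  minimize  6y1 + 8y2 + 35y3 + 20y4
  subject to:
    y1 + 2y3 + 3y4 >= 5
    y2 + 3y3 + 3y4 >= 2
    y1, y2, y3, y4 >= 0

Solving the primal: x* = (6, 0.6667).
  primal value c^T x* = 31.3333.
Solving the dual: y* = (3, 0, 0, 0.6667).
  dual value b^T y* = 31.3333.
Strong duality: c^T x* = b^T y*. Confirmed.

31.3333


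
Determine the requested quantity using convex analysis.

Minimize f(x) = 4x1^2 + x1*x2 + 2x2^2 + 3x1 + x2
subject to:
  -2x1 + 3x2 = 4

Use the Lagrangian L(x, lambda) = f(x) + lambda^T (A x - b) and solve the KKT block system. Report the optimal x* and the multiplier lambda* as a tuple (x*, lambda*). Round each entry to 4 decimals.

Form the Lagrangian:
  L(x, lambda) = (1/2) x^T Q x + c^T x + lambda^T (A x - b)
Stationarity (grad_x L = 0): Q x + c + A^T lambda = 0.
Primal feasibility: A x = b.

This gives the KKT block system:
  [ Q   A^T ] [ x     ]   [-c ]
  [ A    0  ] [ lambda ] = [ b ]

Solving the linear system:
  x*      = (-0.77, 0.82)
  lambda* = (-1.17)
  f(x*)   = 1.595

x* = (-0.77, 0.82), lambda* = (-1.17)
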